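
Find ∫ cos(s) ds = sin(s) + C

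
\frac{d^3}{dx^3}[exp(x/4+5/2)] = exp(x/4 + 5/2)/64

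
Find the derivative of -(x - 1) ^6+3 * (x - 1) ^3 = -6*x^5 + 30*x^4 - 60*x^3 + 69*x^2 - 48*x + 15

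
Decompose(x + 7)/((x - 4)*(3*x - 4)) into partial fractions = -25/(8*(3*x - 4)) + 11/(8*(x - 4))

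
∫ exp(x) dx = exp(x) + C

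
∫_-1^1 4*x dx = 0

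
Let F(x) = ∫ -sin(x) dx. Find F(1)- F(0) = -1 + cos(1)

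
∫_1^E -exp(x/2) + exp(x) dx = -(-1 + exp(1/2))^2 + (-1 + exp(E/2))^2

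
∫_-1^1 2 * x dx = 0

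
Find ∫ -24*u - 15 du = -12*u^2 - 15*u + C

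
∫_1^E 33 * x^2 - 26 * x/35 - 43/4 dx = -43*E/4 - 13*exp(2)/35 + 17/140 + 11*exp(3)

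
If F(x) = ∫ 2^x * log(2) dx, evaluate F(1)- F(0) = 1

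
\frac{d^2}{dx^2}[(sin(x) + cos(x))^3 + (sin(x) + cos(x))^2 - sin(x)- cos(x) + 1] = -18*sqrt(2)*sin(x)^2*cos(x + pi/4) - 8*sin(x)*cos(x) - 14*sin(x) + 4*cos(x)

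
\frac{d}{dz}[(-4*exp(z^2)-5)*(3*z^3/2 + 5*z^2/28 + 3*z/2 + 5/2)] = -12*z^4*exp(z^2) - 10*z^3*exp(z^2)/7 - 30*z^2*exp(z^2) - 45*z^2/2 - 150*z*exp(z^2)/7 - 25*z/14 - 6*exp(z^2) - 15/2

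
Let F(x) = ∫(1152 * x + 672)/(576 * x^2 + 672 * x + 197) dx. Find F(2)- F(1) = -log(1445) + log(3845)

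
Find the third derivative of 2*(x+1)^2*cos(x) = 2*x^2*sin(x) + 4*x*sin(x) - 12*x*cos(x) - 10*sin(x) - 12*cos(x)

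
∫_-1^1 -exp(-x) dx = -E + exp(-1)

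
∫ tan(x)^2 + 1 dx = tan(x) + C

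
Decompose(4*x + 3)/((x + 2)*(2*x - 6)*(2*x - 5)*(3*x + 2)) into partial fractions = 9/(1672*(3*x + 2)) - 52/(171*(2*x - 5)) + 1/(72*(x + 2)) + 3/(22*(x - 3))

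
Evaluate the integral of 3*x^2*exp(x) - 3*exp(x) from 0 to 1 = -3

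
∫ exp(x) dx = exp(x) + C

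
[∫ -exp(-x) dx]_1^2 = -exp(-1) + exp(-2)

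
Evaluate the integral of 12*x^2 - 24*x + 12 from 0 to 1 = 4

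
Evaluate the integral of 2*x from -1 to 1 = 0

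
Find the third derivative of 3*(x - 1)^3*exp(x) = 3*x^3*exp(x) + 18*x^2*exp(x) + 9*x*exp(x) - 12*exp(x)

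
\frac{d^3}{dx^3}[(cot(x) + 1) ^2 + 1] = -24*cot(x)^5 - 12*cot(x)^4 - 40*cot(x)^3 - 16*cot(x)^2 - 16*cot(x) - 4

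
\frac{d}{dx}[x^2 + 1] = 2*x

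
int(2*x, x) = x^2 + C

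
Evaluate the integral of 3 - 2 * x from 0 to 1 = 2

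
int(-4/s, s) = -4*log(s) + C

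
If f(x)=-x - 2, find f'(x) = -1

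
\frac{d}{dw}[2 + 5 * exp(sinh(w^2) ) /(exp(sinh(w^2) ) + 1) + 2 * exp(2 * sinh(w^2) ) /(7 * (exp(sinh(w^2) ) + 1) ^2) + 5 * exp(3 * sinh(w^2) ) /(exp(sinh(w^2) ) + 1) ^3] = 2*w*(144*exp(2*sinh(w^2)) + 74*exp(sinh(w^2)) + 35)*exp(sinh(w^2))*cosh(w^2)/(7*(exp(sinh(w^2)) + 1)^4)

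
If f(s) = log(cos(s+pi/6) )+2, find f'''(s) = -2*sin(s + pi/6)/cos(s + pi/6)^3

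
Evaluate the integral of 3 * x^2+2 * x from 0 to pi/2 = 2 + (-1 + pi/2)*(1 + (1 + pi/2)^2)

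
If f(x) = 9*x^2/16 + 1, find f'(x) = 9*x/8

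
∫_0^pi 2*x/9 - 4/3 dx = -4 + (-2 + pi/3)^2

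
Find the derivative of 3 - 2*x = -2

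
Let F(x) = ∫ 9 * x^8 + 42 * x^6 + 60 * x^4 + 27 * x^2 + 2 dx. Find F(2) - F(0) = 1740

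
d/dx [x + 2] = 1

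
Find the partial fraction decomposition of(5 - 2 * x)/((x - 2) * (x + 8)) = -21/(10*(x + 8)) + 1/(10*(x - 2))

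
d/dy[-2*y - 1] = -2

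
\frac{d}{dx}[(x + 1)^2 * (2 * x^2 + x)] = 8*x^3 + 15*x^2 + 8*x + 1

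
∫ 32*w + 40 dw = 16*w^2 + 40*w + C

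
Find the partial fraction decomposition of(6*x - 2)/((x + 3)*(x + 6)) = 38/(3*(x + 6)) - 20/(3*(x + 3))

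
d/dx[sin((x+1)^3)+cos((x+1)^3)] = -3*x^2*sin(x^3 + 3*x^2 + 3*x + 1) + 3*x^2*cos(x^3 + 3*x^2 + 3*x + 1) - 6*x*sin(x^3 + 3*x^2 + 3*x + 1) + 6*x*cos(x^3 + 3*x^2 + 3*x + 1) - 3*sin(x^3 + 3*x^2 + 3*x + 1) + 3*cos(x^3 + 3*x^2 + 3*x + 1)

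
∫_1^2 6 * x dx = 9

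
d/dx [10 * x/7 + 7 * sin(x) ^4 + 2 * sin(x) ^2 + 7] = 9*sin(2*x) - 7*sin(4*x)/2 + 10/7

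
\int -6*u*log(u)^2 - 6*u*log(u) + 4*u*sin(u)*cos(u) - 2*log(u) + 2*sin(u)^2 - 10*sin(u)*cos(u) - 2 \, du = -3*u^2*log(u)^2 - 2*u*log(u) + (2*u - 5)*sin(u)^2 + C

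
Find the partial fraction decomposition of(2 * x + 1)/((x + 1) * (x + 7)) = 13/(6*(x + 7)) - 1/(6*(x + 1))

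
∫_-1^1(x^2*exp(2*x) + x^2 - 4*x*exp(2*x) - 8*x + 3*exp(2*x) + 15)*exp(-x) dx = -20*exp(-1) + 20*E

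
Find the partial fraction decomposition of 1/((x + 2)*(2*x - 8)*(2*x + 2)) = 1/(24*(x + 2)) - 1/(20*(x + 1)) + 1/(120*(x - 4))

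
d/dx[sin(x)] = cos(x)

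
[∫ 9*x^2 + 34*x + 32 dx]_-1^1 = 70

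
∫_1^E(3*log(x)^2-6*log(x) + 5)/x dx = 3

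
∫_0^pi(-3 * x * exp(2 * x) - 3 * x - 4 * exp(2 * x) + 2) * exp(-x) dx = (-3*pi - 1)*(-exp(-pi) + exp(pi))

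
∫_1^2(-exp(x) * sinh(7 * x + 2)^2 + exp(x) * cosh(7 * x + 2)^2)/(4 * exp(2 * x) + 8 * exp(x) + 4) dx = -E/(4*(1 + E)) + exp(2)/(4*(1 + exp(2)))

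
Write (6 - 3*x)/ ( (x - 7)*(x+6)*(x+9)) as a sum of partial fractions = 11/(16*(x + 9)) - 8/(13*(x + 6)) - 15/(208*(x - 7))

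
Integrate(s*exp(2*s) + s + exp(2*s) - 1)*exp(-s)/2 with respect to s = s*sinh(s) + C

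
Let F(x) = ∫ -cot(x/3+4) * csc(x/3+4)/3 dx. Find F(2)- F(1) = csc(14/3) - csc(13/3)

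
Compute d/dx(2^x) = 2^x*log(2)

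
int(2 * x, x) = x^2 + C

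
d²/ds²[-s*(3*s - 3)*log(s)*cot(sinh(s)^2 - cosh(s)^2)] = -(6*s*log(s)*cot(sinh(s)^2 - cosh(s)^2) + 9*s*cot(sinh(s)^2 - cosh(s)^2) - 3*cot(sinh(s)^2 - cosh(s)^2))/s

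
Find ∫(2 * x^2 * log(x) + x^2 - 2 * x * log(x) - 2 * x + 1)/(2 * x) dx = (x - 1)^2*log(x)/2 + C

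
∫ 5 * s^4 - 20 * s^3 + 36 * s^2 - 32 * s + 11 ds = s^5 - 5*s^4 + 12*s^3 - 16*s^2 + 11*s + C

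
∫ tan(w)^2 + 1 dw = tan(w) + C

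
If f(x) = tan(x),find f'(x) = cos(x)^(-2)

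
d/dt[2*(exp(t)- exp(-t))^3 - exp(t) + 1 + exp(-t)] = (6*exp(6*t) - 7*exp(4*t) - 7*exp(2*t) + 6)*exp(-3*t)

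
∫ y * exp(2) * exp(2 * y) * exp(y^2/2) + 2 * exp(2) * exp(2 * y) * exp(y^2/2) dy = exp((y + 2)^2/2) + C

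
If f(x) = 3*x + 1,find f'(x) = 3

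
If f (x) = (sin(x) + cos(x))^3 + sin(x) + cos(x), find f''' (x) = -sqrt(2)*(27*sin(3*x + pi/4) + 5*cos(x + pi/4))/2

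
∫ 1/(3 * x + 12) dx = log(x + 4)/3 + C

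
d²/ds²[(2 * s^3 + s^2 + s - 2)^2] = 120*s^4 + 80*s^3 + 60*s^2 - 36*s - 6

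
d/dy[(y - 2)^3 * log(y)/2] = (3*y^3*log(y) + y^3 - 12*y^2*log(y) - 6*y^2 + 12*y*log(y) + 12*y - 8)/(2*y)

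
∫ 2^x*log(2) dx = 2^x + C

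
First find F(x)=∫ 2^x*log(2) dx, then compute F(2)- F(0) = 3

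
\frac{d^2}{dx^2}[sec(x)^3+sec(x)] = (-1 - 7/cos(x)^2 + 12/cos(x)^4)/cos(x)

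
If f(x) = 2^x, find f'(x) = 2^x*log(2)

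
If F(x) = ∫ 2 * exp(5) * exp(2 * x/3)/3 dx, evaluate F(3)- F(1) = -exp(17/3) + exp(7)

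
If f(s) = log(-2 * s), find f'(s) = 1/s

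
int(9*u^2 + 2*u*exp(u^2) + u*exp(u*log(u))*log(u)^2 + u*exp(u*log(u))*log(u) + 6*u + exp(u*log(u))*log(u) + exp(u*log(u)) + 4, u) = 3*u^3 + 3*u^2 + u*exp(u*log(u))*log(u) + 4*u + exp(u^2) + C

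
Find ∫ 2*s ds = s^2 + C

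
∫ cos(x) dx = sin(x) + C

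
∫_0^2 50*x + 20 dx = 140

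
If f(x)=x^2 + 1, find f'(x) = 2*x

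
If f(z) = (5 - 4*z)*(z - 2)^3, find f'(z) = -16*z^3 + 87*z^2 - 156*z + 92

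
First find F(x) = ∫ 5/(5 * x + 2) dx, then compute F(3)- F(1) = -log(7) + log(17)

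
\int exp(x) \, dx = exp(x) + C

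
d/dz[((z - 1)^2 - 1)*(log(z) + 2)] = 2*z*log(z) + 5*z - 2*log(z) - 6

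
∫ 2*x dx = x^2 + C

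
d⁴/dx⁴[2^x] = 2^x*log(2)^4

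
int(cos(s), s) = sin(s) + C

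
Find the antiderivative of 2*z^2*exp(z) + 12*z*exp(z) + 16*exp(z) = 2*(z + 2)^2*exp(z) + C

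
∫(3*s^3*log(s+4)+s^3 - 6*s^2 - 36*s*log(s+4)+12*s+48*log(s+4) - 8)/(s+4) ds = (s - 2)^3*log(s + 4) + C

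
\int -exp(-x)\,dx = exp(-x) + C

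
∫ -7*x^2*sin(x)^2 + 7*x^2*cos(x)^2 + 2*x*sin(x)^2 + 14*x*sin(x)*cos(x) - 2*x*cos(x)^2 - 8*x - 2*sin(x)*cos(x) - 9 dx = x*(-8*x + (7*x - 2)*sin(2*x) - 18)/2 + C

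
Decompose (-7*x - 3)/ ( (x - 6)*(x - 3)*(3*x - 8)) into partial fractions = -39/(2*(3*x - 8)) + 8/(x - 3) - 3/(2*(x - 6))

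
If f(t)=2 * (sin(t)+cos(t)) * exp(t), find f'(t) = 4*exp(t)*cos(t)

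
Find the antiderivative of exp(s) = exp(s) + C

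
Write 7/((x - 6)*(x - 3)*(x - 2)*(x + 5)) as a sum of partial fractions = -1/(88*(x + 5)) + 1/(4*(x - 2)) - 7/(24*(x - 3)) + 7/(132*(x - 6))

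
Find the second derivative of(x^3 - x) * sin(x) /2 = -x^3*sin(x)/2 + 3*x^2*cos(x) + 7*x*sin(x)/2 - cos(x)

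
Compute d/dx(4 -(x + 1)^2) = -2*x - 2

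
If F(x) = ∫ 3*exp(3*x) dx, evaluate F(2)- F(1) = -exp(3) + exp(6)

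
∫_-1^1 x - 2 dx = -4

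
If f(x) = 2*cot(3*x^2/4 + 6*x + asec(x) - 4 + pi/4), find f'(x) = -(3*x^3*sqrt(1 - 1/x^2) + 12*x^2*sqrt(1 - 1/x^2) + 2)/(x^2*sqrt(1 - 1/x^2)*sin(3*x^2/4 + 6*x + asec(x) - 4 + pi/4)^2)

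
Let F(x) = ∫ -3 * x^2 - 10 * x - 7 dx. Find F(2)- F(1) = -29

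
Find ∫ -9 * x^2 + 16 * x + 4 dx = -3*x^3 + 8*x^2 + 4*x + C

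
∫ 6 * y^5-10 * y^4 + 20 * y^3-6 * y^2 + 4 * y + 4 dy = y^6 - 2*y^5 + 5*y^4 - 2*y^3 + 2*y^2 + 4*y + C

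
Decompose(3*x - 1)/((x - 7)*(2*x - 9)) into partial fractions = -5/(2*x - 9) + 4/(x - 7)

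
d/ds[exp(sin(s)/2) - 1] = exp(sin(s)/2)*cos(s)/2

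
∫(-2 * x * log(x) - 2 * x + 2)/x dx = 2*(1 - x)*log(x) + C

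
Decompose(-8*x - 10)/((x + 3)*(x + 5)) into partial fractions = -15/(x + 5) + 7/(x + 3)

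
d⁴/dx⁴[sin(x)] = sin(x)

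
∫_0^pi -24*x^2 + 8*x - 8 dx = -4*pi*(-pi + 2 + 2*pi^2)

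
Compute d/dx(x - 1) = 1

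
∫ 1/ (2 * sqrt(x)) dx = sqrt(x) + C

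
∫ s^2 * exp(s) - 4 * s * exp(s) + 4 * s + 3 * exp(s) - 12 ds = (s - 3)^2*(exp(s) + 2) + C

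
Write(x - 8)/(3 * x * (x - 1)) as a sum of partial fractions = -7/(3*(x - 1)) + 8/(3*x)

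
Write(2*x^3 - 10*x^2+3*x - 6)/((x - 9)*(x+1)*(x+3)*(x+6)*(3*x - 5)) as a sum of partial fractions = 1581/(56672*(3*x - 5)) - 272/(1725*(x + 6)) + 53/(336*(x + 3)) - 21/(800*(x + 1)) + 223/(13200*(x - 9))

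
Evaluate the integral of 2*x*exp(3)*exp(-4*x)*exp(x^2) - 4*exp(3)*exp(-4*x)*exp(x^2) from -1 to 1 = 1 - exp(8)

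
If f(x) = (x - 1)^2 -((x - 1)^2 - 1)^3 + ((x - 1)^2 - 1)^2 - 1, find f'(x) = -6*x^5 + 30*x^4 - 44*x^3 + 12*x^2 + 10*x - 2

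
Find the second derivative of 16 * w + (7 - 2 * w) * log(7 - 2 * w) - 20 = -4/(2*w - 7)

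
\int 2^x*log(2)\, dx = 2^x + C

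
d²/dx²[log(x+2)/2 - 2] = -1/(2*x^2 + 8*x + 8)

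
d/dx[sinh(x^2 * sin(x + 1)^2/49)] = x*(x*sin(2*(x + 1)) - cos(2*(x + 1)) + 1)*cosh(x^2*(cos(2*(x + 1)) - 1)/98)/49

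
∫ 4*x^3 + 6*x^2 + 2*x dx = x^4 + 2*x^3 + x^2 + C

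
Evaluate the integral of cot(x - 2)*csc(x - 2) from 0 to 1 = -csc(2) + csc(1)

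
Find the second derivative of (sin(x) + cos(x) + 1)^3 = -6*(3*sqrt(2)*sin(x)*cos(x + pi/4) + 4*cos(x) + 3)*sin(x)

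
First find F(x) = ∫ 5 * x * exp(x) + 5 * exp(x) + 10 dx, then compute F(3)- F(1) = -5*E + 20 + 15*exp(3)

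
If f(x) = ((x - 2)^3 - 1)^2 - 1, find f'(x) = 6*x^5 - 60*x^4 + 240*x^3 - 486*x^2 + 504*x - 216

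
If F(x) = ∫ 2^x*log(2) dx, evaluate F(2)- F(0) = 3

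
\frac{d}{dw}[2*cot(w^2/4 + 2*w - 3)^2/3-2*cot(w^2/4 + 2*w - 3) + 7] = (w - 2*w*cos(w^2/4 + 2*w - 3)/(3*sin(w^2/4 + 2*w - 3)) + 4 - 8*cos(w^2/4 + 2*w - 3)/(3*sin(w^2/4 + 2*w - 3)))/sin(w^2/4 + 2*w - 3)^2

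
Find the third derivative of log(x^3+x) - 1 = (6*x^6 - 6*x^4 + 6*x^2 + 2)/(x^9 + 3*x^7 + 3*x^5 + x^3)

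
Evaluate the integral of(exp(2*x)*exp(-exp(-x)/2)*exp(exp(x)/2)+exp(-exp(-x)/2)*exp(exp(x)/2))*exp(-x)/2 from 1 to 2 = -exp(-exp(-1)/2 + E/2) + exp(-exp(-2)/2 + exp(2)/2)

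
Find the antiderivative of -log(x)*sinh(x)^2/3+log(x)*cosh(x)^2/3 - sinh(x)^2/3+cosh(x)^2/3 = x*log(x)/3 + C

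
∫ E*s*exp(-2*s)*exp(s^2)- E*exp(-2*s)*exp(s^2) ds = exp((s - 1)^2)/2 + C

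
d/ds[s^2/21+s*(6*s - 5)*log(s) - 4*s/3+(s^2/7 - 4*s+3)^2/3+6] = 4*s^3/147 - 8*s^2/7 + 12*s*log(s) + 52*s/3 - 5*log(s) - 43/3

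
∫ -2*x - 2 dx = -x^2 - 2*x + C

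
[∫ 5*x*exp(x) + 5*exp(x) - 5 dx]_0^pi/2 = 5*pi*(-1 + exp(pi/2))/2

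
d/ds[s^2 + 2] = 2*s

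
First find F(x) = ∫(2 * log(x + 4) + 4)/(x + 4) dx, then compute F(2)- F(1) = -(log(5) + 2)^2 + (log(6) + 2)^2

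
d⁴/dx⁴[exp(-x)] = exp(-x)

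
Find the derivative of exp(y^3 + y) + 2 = 3*y^2*exp(y^3 + y) + exp(y^3 + y)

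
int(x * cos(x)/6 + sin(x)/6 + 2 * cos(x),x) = (x/6 + 2)*sin(x) + C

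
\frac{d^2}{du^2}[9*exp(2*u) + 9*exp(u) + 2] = 36*exp(2*u) + 9*exp(u)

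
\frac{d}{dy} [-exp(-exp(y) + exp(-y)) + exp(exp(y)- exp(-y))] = (exp(2*y) + exp(2*exp(y) - 2*exp(-y)) + exp(2*y + 2*exp(y) - 2*exp(-y)) + 1)*exp(-y - exp(y) + exp(-y))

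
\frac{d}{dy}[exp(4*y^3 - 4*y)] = 12*y^2*exp(4*y^3 - 4*y) - 4*exp(4*y^3 - 4*y)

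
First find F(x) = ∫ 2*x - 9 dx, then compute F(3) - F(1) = -10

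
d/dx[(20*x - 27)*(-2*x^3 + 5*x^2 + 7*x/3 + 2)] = -160*x^3 + 462*x^2 - 530*x/3 - 23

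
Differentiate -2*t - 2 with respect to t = -2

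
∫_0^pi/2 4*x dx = pi^2/2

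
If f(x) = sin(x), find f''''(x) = sin(x)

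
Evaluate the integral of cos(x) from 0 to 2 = sin(2)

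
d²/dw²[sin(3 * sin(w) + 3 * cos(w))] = 18*sin(w)*sin(3*sqrt(2)*sin(w + pi/4))*cos(w) - 9*sin(3*sqrt(2)*sin(w + pi/4)) - 3*sqrt(2)*sin(w + pi/4)*cos(3*sqrt(2)*sin(w + pi/4))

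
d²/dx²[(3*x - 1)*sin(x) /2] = -3*x*sin(x)/2 + sin(x)/2 + 3*cos(x)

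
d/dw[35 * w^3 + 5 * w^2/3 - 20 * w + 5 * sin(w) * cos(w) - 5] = 105*w^2 + 10*w/3 - 10*sin(w)^2 - 15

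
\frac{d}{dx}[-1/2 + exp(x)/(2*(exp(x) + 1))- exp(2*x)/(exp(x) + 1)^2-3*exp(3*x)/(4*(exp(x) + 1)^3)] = (-15*exp(3*x) - 4*exp(2*x) + 2*exp(x))/(4*exp(4*x) + 16*exp(3*x) + 24*exp(2*x) + 16*exp(x) + 4)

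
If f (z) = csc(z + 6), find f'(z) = -cot(z + 6)*csc(z + 6)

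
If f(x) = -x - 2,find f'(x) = -1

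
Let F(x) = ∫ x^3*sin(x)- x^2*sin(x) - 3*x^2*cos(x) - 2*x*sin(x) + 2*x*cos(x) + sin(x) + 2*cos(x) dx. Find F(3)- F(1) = -cos(1) - 13*cos(3)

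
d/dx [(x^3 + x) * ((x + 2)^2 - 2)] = 5*x^4 + 16*x^3 + 9*x^2 + 8*x + 2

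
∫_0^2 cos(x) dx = sin(2)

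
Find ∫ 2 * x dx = x^2 + C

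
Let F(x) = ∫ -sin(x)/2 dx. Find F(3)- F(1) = cos(3)/2 - cos(1)/2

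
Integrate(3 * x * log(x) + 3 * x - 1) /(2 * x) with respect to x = (3*x - 1)*log(x)/2 + C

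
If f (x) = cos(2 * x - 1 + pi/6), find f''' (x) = 8*sin(2*x - 1 + pi/6)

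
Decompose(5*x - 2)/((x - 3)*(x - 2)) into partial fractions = -8/(x - 2) + 13/(x - 3)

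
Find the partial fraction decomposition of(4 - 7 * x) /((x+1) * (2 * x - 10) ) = -11/(12*(x + 1)) - 31/(12*(x - 5))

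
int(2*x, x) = x^2 + C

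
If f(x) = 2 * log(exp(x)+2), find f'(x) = 2*exp(x)/(exp(x) + 2)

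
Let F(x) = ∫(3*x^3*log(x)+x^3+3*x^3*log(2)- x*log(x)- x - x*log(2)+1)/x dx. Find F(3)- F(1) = -log(2) + 25*log(6)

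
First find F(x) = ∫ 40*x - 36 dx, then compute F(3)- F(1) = 88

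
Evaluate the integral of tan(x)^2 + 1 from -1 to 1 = 2*tan(1)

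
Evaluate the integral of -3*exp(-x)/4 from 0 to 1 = -3/4 + 3*exp(-1)/4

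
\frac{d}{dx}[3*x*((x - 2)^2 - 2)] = 9*x^2 - 24*x + 6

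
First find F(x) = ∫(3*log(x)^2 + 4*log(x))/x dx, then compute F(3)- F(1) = -(1 + log(3))^2 - log(3) + (1 + log(3))^3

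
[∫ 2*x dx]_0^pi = pi^2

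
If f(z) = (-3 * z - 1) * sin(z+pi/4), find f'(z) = -3*z*cos(z + pi/4) - 3*sin(z + pi/4) - cos(z + pi/4)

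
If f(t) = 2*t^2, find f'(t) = 4*t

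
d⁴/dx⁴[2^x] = 2^x*log(2)^4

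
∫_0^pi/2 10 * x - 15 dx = -15*pi/2 + 5*pi^2/4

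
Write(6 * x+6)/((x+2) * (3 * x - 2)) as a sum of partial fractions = 15/(4*(3*x - 2)) + 3/(4*(x + 2))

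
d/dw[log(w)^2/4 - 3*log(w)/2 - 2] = (log(w) - 3)/(2*w)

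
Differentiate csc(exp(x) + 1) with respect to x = -exp(x)*cot(exp(x) + 1)*csc(exp(x) + 1)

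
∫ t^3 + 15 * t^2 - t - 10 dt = t^4/4 + 5*t^3 - t^2/2 - 10*t + C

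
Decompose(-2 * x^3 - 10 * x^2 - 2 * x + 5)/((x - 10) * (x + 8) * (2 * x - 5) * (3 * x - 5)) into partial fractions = -191/(725*(3*x - 5)) + 10/(21*(2*x - 5)) - 15/(406*(x + 8)) - 67/(150*(x - 10))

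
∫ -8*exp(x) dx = -8*exp(x) + C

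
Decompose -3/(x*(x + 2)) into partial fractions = 3/(2*(x + 2)) - 3/(2*x)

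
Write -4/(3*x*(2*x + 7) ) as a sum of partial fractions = 8/(21*(2*x + 7)) - 4/(21*x)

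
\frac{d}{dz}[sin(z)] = cos(z)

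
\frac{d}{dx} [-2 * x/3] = -2/3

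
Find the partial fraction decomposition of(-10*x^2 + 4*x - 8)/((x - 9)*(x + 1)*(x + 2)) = -56/(11*(x + 2)) + 11/(5*(x + 1)) - 391/(55*(x - 9))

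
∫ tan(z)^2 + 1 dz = tan(z) + C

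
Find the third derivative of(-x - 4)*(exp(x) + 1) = -x*exp(x) - 7*exp(x)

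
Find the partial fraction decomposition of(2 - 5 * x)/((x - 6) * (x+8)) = -3/(x + 8) - 2/(x - 6)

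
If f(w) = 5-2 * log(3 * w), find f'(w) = -2/w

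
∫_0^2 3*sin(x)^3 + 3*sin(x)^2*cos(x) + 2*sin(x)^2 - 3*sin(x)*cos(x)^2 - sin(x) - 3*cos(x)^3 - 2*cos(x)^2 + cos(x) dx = cos(2) - (sin(4) + 1) - 2*sqrt(2)*sin(pi/4 + 2)^3 + sin(2) + 1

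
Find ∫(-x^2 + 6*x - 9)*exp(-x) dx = ((x - 2)^2 + 1)*exp(-x) + C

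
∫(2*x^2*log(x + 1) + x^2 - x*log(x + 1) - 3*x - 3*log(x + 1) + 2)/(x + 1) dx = (x^2 - 3*x + 2)*log(x + 1) + C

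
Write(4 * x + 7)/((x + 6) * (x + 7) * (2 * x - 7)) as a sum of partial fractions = 4/(19*(2*x - 7)) - 1/(x + 7) + 17/(19*(x + 6))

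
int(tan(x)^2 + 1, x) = tan(x) + C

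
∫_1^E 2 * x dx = -1 + exp(2)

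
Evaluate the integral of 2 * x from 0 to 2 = 4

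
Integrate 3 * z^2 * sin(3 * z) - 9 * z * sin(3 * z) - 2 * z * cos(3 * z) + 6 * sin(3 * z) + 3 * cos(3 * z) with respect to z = (-z^2 + 3*z - 2)*cos(3*z) + C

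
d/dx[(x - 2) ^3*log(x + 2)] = (3*x^3*log(x + 2) + x^3 - 6*x^2*log(x + 2) - 6*x^2 - 12*x*log(x + 2) + 12*x + 24*log(x + 2) - 8)/(x + 2)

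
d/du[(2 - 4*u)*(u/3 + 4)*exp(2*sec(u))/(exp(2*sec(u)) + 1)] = 2*(-4*u^2*sin(u)/cos(u)^2 - 4*u*exp(2/cos(u)) - 46*u*sin(u)/cos(u)^2 - 4*u - 23*exp(2/cos(u)) + 24*sin(u)/cos(u)^2 - 23)*exp(2/cos(u))/(3*(exp(2/cos(u)) + 1)^2)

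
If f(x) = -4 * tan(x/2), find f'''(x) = -3*tan(x/2)^4 - 4*tan(x/2)^2 - 1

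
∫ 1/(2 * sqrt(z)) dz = sqrt(z) + C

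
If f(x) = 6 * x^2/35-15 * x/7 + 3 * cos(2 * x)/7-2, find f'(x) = 12*x/35 - 6*sin(2*x)/7 - 15/7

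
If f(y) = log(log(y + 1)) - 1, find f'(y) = 1/(y*log(y + 1) + log(y + 1))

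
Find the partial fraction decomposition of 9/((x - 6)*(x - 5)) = -9/(x - 5) + 9/(x - 6)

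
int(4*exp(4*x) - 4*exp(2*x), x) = (exp(2*x) - 2)*exp(2*x) + C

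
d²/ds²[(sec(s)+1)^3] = 3*(-1 - 4/cos(s) - 1/cos(s)^2 + 6/cos(s)^3 + 4/cos(s)^4)/cos(s)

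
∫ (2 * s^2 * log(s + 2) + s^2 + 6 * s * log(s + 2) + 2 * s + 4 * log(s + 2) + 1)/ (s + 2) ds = (s + 1)^2*log(s + 2) + C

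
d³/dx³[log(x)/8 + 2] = 1/(4*x^3)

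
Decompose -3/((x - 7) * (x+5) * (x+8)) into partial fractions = -1/(15*(x + 8)) + 1/(12*(x + 5)) - 1/(60*(x - 7))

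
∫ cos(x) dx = sin(x) + C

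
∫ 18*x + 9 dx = 9*x^2 + 9*x + C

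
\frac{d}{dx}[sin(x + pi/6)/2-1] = cos(x + pi/6)/2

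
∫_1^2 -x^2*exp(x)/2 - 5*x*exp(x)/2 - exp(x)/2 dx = E - 4*exp(2)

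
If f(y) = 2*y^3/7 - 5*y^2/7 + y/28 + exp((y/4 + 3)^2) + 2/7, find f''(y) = y^2*exp(y^2/16 + 3*y/2 + 9)/64 + 3*y*exp(y^2/16 + 3*y/2 + 9)/8 + 12*y/7 + 19*exp(y^2/16 + 3*y/2 + 9)/8 - 10/7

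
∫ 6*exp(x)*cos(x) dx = 3*sqrt(2)*exp(x)*sin(x + pi/4) + C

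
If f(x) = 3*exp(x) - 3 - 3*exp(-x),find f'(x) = (3*exp(2*x) + 3)*exp(-x)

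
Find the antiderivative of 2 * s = s^2 + C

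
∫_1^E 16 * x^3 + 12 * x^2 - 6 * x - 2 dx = -4 + (-1 + E + 2*exp(2))^2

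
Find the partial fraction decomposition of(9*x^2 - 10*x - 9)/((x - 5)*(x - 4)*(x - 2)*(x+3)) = -51/(140*(x + 3)) + 7/(30*(x - 2)) - 95/(14*(x - 4)) + 83/(12*(x - 5))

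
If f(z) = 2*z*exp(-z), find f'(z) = (2 - 2*z)*exp(-z)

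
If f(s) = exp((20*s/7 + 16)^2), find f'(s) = 800*s*exp(400*s^2/49 + 640*s/7 + 256)/49 + 640*exp(400*s^2/49 + 640*s/7 + 256)/7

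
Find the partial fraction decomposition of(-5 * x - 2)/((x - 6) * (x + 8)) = -19/(7*(x + 8)) - 16/(7*(x - 6))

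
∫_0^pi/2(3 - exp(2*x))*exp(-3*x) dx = -exp(-3*pi/2) + exp(-pi/2)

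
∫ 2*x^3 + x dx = x^4/2 + x^2/2 + C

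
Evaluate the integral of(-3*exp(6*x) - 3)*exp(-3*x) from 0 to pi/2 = -exp(3*pi/2) + exp(-3*pi/2)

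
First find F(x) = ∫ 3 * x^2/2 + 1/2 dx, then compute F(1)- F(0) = 1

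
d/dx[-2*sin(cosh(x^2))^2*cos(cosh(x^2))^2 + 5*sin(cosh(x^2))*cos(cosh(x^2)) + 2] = -2*x*(sin(4*cosh(x^2)) - 5*cos(2*cosh(x^2)))*sinh(x^2)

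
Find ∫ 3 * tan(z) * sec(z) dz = 3*sec(z) + C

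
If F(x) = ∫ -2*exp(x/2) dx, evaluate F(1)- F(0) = 4 - 4*exp(1/2)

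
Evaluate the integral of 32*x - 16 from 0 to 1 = 0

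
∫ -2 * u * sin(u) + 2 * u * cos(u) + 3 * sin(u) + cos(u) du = sqrt(2)*(2*u - 1)*sin(u + pi/4) + C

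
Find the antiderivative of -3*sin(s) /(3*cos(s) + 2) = log(3*cos(s) + 2) + C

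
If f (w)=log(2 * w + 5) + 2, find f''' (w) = 16/(8*w^3 + 60*w^2 + 150*w + 125)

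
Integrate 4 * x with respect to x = 2*x^2 + C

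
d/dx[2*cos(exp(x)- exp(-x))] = -2*(exp(2*x) + 1)*exp(-x)*sin(exp(x) - exp(-x))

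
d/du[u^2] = 2*u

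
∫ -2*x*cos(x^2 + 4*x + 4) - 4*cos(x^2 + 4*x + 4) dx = -sin((x + 2)^2) + C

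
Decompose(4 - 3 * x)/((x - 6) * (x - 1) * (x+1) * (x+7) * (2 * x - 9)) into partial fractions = 152/(5313*(2*x - 9)) + 25/(14352*(x + 7)) - 1/(132*(x + 1)) + 1/(560*(x - 1)) - 2/(195*(x - 6))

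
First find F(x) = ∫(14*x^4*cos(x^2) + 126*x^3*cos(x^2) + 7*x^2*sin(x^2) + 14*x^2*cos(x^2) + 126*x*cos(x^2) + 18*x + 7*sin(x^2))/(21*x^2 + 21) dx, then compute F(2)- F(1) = -10*sin(1)/3 + 11*sin(4)/3 - 3*log(2)/7 + 3*log(5)/7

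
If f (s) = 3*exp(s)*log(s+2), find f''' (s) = (3*s^3*exp(s)*log(s + 2) + 18*s^2*exp(s)*log(s + 2) + 9*s^2*exp(s) + 36*s*exp(s)*log(s + 2) + 27*s*exp(s) + 24*exp(s)*log(s + 2) + 24*exp(s))/(s^3 + 6*s^2 + 12*s + 8)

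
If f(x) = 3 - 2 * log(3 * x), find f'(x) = -2/x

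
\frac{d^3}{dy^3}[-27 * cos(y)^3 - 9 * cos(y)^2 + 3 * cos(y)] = 3*(243*sin(y)^2 - 24*cos(y) - 188)*sin(y)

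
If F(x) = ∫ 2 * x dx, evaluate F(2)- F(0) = 4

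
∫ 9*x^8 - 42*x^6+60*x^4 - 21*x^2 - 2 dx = x^9 - 6*x^7 + 12*x^5 - 7*x^3 - 2*x + C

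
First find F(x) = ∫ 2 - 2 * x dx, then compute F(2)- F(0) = 0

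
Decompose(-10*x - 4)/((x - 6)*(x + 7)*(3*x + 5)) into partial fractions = -57/(184*(3*x + 5)) + 33/(104*(x + 7)) - 64/(299*(x - 6))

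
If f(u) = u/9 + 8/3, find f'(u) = 1/9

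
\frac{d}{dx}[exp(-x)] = -exp(-x)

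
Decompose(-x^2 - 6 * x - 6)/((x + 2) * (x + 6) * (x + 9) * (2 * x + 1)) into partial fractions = -26/(561*(2*x + 1)) + 11/(119*(x + 9)) - 1/(22*(x + 6)) - 1/(42*(x + 2))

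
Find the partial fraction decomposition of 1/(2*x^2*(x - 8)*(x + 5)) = -1/(650*(x + 5)) + 1/(1664*(x - 8)) + 3/(3200*x) - 1/(80*x^2)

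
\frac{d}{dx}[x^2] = 2*x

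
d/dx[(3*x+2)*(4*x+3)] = 24*x + 17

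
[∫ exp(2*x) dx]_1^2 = -E*(E - exp(-1))/2 + (-exp(-2) + exp(2))*exp(2)/2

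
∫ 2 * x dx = x^2 + C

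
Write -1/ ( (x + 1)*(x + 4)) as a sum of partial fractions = 1/(3*(x + 4)) - 1/(3*(x + 1))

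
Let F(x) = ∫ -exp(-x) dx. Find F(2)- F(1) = -exp(-1) + exp(-2)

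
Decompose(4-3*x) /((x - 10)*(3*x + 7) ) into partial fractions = -33/(37*(3*x + 7)) - 26/(37*(x - 10))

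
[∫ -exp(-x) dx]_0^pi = -1 + exp(-pi)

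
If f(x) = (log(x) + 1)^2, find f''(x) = -2*log(x)/x^2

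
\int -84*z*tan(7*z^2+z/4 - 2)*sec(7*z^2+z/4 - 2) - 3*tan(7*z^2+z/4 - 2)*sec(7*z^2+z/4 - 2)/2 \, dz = -6*sec(7*z^2 + z/4 - 2) + C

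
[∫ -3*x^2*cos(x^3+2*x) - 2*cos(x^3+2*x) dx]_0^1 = -sin(3)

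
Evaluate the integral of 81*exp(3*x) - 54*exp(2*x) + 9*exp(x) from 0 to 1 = -8 + (-1 + 3*E)^3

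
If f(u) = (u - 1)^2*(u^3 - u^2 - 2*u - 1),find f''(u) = 20*u^3 - 36*u^2 + 6*u + 4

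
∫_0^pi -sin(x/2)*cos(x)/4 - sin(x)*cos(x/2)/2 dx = -1/2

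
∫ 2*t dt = t^2 + C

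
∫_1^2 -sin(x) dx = -cos(1) + cos(2)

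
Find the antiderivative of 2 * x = x^2 + C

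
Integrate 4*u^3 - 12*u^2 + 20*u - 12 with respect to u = u^4 - 4*u^3 + 10*u^2 - 12*u + C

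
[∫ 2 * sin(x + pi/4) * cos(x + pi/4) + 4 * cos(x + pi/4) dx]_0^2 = -(sqrt(2)/2 + 2)^2 + (sin(pi/4 + 2) + 2)^2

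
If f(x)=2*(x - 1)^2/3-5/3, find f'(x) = 4*x/3 - 4/3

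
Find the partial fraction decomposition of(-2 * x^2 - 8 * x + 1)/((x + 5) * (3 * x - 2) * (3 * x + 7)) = -79/(216*(3*x + 7)) - 47/(459*(3*x - 2)) - 9/(136*(x + 5))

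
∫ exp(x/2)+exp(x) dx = (exp(x/2) + 1)^2 + C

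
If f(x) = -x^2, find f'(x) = -2*x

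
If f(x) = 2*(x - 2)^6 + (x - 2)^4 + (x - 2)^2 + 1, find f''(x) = 60*x^4 - 480*x^3 + 1452*x^2 - 1968*x + 1010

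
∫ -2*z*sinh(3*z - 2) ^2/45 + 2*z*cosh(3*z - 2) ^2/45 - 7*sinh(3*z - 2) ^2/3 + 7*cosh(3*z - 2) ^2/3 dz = z^2/45 + 7*z/3 + C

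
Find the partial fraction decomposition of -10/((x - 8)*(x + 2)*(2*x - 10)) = -1/(14*(x + 2)) + 5/(21*(x - 5)) - 1/(6*(x - 8))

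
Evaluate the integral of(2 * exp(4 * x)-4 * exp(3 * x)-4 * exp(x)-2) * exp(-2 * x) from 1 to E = -(-2 - exp(-1) + E)^2 + (-2 - exp(-E) + exp(E))^2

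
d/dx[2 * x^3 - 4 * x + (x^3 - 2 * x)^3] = 9*x^8 - 42*x^6 + 60*x^4 - 18*x^2 - 4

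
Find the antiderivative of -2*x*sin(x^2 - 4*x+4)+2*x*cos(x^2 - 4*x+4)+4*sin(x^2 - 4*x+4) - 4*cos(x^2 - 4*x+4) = sin((x - 2)^2) + cos((x - 2)^2) + C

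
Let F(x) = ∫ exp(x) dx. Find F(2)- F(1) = -E + exp(2)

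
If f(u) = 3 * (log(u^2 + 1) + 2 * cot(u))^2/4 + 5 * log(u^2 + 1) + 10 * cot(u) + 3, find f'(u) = (-3*u^2*log(u^2 + 1)/sin(u)^2 - 10*u^2/sin(u)^2 - 6*u^2*cos(u)/sin(u)^3 + 3*u*log(u^2 + 1) + 10*u + 6*u/tan(u) - 3*log(u^2 + 1)/sin(u)^2 - 10/sin(u)^2 - 6*cos(u)/sin(u)^3)/(u^2 + 1)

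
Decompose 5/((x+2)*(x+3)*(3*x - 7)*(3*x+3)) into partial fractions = 9/(416*(3*x - 7)) - 5/(96*(x + 3)) + 5/(39*(x + 2)) - 1/(12*(x + 1))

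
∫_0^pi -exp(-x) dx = -1 + exp(-pi)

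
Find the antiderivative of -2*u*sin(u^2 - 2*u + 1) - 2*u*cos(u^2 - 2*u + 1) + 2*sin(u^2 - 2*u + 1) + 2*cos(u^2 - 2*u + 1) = -sin(u^2 - 2*u + 1) + cos(u^2 - 2*u + 1) + C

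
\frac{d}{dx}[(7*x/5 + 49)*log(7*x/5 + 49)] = 7*log(x/5 + 7)/5 + 7/5 + 7*log(7)/5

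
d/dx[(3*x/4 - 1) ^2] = 9*x/8 - 3/2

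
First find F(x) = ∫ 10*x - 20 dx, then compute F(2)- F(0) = -20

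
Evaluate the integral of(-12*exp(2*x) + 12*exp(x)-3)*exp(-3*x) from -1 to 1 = (-2 + exp(-1))^3 - (-2 + E)^3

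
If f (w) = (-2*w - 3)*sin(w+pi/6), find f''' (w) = 2*w*cos(w + pi/6) + 6*sin(w + pi/6) + 3*cos(w + pi/6)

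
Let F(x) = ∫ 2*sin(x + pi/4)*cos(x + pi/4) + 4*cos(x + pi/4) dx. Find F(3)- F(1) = -(sin(pi/4 + 1) + 2)^2 + (sin(pi/4 + 3) + 2)^2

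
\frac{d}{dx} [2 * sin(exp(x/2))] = exp(x/2)*cos(exp(x/2))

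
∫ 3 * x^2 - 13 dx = x^3 - 13*x + C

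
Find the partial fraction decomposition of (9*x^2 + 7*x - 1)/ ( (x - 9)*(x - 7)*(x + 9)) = 665/(288*(x + 9)) - 489/(32*(x - 7)) + 791/(36*(x - 9))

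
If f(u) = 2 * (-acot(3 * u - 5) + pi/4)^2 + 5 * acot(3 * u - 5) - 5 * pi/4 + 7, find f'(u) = (-12*acot(3*u - 5) - 15 + 3*pi)/(9*u^2 - 30*u + 26)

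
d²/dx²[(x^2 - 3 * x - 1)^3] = 30*x^4 - 180*x^3 + 288*x^2 - 54*x - 48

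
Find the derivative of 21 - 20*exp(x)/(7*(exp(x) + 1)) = -20*exp(x)/(7*exp(2*x) + 14*exp(x) + 7)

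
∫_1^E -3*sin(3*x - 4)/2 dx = -cos(1)/2 + cos(4 - 3*E)/2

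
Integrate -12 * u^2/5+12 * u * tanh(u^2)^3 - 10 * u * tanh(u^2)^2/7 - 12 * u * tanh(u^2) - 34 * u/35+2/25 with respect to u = -4*u^3/5 - 6*u^2/5 + 2*u/25 - 3*tanh(u^2)^2 + 5*tanh(u^2)/7 + C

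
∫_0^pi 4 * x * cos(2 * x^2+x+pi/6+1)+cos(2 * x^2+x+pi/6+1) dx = -sin(pi/6 + 1) - sin(pi/6 + 1 + 2*pi^2)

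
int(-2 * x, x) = -x^2 + C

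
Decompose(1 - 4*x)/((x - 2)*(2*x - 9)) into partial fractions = -34/(5*(2*x - 9)) + 7/(5*(x - 2))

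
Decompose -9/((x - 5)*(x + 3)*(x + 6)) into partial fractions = -3/(11*(x + 6)) + 3/(8*(x + 3)) - 9/(88*(x - 5))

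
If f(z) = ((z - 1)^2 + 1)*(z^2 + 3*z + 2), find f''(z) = 12*z^2 + 6*z - 4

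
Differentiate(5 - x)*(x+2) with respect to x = 3 - 2*x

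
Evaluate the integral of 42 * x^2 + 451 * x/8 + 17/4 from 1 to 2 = 2989/16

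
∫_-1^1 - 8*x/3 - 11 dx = -22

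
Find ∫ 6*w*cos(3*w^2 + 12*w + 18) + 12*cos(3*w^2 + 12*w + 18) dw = sin(3*(w + 2)^2 + 6) + C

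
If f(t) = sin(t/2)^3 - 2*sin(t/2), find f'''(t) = 5*cos(t/2)/32 + 27*cos(3*t/2)/32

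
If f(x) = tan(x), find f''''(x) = 24*tan(x)^5 + 40*tan(x)^3 + 16*tan(x)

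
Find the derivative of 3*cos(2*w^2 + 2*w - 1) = -6*(2*w + 1)*sin(2*w^2 + 2*w - 1)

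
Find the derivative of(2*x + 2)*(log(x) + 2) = (2*x*log(x) + 6*x + 2)/x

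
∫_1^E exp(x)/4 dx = -E/4 + exp(E)/4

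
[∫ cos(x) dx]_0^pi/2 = 1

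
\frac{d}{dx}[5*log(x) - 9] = 5/x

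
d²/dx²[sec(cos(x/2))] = (-sin(x/2)^2 + 2*sin(x/2)^2/cos(cos(x/2))^2 - sin(cos(x/2))*cos(x/2)/cos(cos(x/2)))/(4*cos(cos(x/2)))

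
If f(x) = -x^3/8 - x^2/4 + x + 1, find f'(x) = -3*x^2/8 - x/2 + 1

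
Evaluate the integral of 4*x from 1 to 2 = 6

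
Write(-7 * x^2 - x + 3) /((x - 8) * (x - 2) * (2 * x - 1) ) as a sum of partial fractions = 1/(15*(2*x - 1)) + 3/(2*(x - 2)) - 151/(30*(x - 8))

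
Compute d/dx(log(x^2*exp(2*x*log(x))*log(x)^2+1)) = (2*x^2*exp(2*x*log(x))*log(x)^3 + 2*x^2*exp(2*x*log(x))*log(x)^2 + 2*x*exp(2*x*log(x))*log(x)^2 + 2*x*exp(2*x*log(x))*log(x))/(x^2*exp(2*x*log(x))*log(x)^2 + 1)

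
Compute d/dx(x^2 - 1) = 2*x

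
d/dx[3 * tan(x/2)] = 3/(2*cos(x/2)^2)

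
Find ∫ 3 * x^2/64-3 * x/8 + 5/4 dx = x^3/64 - 3*x^2/16 + 5*x/4 + C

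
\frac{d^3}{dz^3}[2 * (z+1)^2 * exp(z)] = 2*z^2*exp(z) + 16*z*exp(z) + 26*exp(z)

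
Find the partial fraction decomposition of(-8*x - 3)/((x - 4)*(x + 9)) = -69/(13*(x + 9)) - 35/(13*(x - 4))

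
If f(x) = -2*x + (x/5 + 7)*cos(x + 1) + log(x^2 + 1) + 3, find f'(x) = (-x^3*sin(x + 1) - 35*x^2*sin(x + 1) + x^2*cos(x + 1) - 10*x^2 - x*sin(x + 1) + 10*x - 35*sin(x + 1) + cos(x + 1) - 10)/(5*x^2 + 5)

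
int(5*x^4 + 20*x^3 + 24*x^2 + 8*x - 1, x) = x^5 + 5*x^4 + 8*x^3 + 4*x^2 - x + C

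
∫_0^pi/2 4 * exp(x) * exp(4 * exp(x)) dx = -exp(4) + exp(4*exp(pi/2))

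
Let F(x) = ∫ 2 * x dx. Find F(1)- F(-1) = 0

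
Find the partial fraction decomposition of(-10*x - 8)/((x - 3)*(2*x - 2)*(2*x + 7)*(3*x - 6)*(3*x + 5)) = -117/(13552*(3*x + 5)) + 8/(1573*(2*x + 7)) - 1/(48*(x - 1)) + 14/(363*(x - 2)) - 19/(1092*(x - 3))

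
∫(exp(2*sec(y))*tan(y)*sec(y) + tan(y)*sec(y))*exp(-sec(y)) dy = 2*sinh(1/cos(y)) + C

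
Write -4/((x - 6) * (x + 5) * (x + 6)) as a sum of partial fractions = -1/(3*(x + 6)) + 4/(11*(x + 5)) - 1/(33*(x - 6))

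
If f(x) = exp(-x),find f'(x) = -exp(-x)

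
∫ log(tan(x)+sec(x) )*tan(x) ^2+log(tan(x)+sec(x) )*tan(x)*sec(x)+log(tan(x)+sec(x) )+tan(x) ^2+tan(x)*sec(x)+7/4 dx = 3*x/4 + (tan(x) + sec(x))*log(tan(x) + sec(x)) + C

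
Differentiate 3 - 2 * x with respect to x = -2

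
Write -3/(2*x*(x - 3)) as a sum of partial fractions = -1/(2*(x - 3)) + 1/(2*x)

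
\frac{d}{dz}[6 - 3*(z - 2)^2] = 12 - 6*z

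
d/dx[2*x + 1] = 2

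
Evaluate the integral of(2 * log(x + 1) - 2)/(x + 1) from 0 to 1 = -2*log(2) + log(2)^2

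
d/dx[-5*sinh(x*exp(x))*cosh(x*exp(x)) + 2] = -5*(x + 1)*exp(x)*cosh(2*x*exp(x))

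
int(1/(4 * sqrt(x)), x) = sqrt(x)/2 + C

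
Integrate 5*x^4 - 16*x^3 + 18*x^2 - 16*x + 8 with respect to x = x^5 - 4*x^4 + 6*x^3 - 8*x^2 + 8*x + C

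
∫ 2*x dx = x^2 + C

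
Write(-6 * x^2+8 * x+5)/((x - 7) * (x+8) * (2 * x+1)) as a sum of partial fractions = 2/(225*(2*x + 1)) - 443/(225*(x + 8)) - 233/(225*(x - 7))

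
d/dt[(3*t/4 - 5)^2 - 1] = 9*t/8 - 15/2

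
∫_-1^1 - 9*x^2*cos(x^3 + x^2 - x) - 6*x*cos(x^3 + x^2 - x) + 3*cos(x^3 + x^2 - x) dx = 0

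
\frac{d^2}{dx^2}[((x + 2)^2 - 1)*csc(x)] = (-x^2 + 2*x^2/sin(x)^2 - 4*x - 4*x*cos(x)/sin(x) + 8*x/sin(x)^2 - 1 - 8*cos(x)/sin(x) + 6/sin(x)^2)/sin(x)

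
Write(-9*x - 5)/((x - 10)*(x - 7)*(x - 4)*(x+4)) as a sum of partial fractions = -31/(1232*(x + 4)) - 41/(144*(x - 4)) + 68/(99*(x - 7)) - 95/(252*(x - 10))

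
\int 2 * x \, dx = x^2 + C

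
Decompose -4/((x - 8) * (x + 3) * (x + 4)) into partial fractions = -1/(3*(x + 4)) + 4/(11*(x + 3)) - 1/(33*(x - 8))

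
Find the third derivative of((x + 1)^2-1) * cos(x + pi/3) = x^2*sin(x + pi/3) + 2*x*sin(x + pi/3) - 6*x*cos(x + pi/3) - 6*sqrt(2)*cos(x + pi/12)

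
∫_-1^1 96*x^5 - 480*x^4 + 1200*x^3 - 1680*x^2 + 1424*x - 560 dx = -2432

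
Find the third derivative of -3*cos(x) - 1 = -3*sin(x)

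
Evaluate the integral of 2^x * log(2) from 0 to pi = -1 + 2^pi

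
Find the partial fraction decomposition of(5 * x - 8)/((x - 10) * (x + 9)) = 53/(19*(x + 9)) + 42/(19*(x - 10))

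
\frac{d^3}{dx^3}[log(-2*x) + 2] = 2/x^3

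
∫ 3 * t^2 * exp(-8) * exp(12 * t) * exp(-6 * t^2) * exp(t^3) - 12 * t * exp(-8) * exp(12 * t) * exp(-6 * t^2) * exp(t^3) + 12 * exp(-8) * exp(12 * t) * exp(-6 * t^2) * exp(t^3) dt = exp((t - 2)^3) + C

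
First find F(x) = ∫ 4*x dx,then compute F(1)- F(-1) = 0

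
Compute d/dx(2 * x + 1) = 2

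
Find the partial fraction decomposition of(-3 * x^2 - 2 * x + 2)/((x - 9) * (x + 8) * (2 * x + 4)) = -29/(34*(x + 8)) + 1/(22*(x + 2)) - 259/(374*(x - 9))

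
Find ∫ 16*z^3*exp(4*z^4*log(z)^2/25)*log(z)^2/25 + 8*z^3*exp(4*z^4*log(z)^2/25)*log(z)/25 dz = exp(4*z^4*log(z)^2/25) + C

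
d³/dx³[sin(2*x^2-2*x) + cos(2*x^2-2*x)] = 64*x^3*sin(2*x*(x - 1)) - 64*x^3*cos(2*x*(x - 1)) - 96*x^2*sin(2*x*(x - 1)) + 96*x^2*cos(2*x*(x - 1)) - 96*x*cos(2*x*(x - 1)) + 16*sin(2*x*(x - 1)) + 32*cos(2*x*(x - 1))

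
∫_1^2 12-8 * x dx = 0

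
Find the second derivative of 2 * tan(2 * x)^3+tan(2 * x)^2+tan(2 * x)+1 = 96*tan(2*x)^5 + 24*tan(2*x)^4 + 152*tan(2*x)^3 + 32*tan(2*x)^2 + 56*tan(2*x) + 8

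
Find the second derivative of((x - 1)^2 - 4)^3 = 30*x^4 - 120*x^3 + 36*x^2 + 168*x - 18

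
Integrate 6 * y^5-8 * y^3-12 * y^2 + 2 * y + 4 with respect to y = y^6 - 2*y^4 - 4*y^3 + y^2 + 4*y + C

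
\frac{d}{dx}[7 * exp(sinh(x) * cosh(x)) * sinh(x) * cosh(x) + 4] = 7*(sinh(4*x)/4 + cosh(2*x))*exp(sinh(2*x)/2)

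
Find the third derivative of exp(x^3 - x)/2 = 27*x^6*exp(x^3 - x)/2 - 27*x^4*exp(x^3 - x)/2 + 27*x^3*exp(x^3 - x) + 9*x^2*exp(x^3 - x)/2 - 9*x*exp(x^3 - x) + 5*exp(x^3 - x)/2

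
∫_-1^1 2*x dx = 0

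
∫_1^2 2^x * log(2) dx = 2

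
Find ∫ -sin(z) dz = cos(z) + C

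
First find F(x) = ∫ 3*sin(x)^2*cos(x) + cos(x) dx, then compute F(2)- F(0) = sin(2)^3 + sin(2)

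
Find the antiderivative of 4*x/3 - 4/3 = 2*x^2/3 - 4*x/3 + C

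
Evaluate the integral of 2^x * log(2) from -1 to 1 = 3/2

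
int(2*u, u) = u^2 + C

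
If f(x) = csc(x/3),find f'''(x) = -(cos(x/3)^2 + 5)*cos(x/3)/(27*sin(x/3)^4)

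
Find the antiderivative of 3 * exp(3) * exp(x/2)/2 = 3*exp(x/2 + 3) + C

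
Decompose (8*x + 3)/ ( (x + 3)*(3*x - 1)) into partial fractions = 17/(10*(3*x - 1)) + 21/(10*(x + 3))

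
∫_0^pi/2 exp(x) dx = -1 + exp(pi/2)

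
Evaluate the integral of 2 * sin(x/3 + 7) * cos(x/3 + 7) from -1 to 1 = -3*cos(44/3)/2 + 3*cos(40/3)/2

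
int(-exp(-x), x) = exp(-x) + C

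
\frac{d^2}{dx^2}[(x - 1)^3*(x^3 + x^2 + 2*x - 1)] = 30*x^4 - 40*x^3 + 24*x^2 - 30*x + 16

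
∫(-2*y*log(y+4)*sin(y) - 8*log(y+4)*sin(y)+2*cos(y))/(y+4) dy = 2*log(y + 4)*cos(y) + C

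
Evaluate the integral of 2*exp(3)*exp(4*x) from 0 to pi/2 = -exp(3)/2 + exp(3 + 2*pi)/2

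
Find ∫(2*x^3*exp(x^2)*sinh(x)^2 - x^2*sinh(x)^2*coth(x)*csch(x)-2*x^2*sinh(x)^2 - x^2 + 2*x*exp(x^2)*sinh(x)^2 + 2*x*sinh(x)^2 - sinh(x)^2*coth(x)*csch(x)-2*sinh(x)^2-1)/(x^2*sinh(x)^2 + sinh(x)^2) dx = -2*x + exp(x^2) + log(x^2 + 1) + coth(x) + csch(x) + C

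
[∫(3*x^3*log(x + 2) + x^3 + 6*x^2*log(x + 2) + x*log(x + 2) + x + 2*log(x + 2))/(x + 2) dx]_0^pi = (pi + pi^3)*log(2 + pi)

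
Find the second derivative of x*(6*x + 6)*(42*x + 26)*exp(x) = 252*x^3*exp(x) + 1920*x^2*exp(x) + 3300*x*exp(x) + 1128*exp(x)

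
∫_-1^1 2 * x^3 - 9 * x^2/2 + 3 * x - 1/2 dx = -4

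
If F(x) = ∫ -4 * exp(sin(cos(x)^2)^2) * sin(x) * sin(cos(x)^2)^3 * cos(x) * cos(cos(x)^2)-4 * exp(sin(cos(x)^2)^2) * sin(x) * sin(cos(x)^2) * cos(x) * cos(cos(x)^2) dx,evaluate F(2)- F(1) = -exp(sin(cos(1)^2)^2)*sin(cos(1)^2)^2 + exp(sin(cos(2)^2)^2)*sin(cos(2)^2)^2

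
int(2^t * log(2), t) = 2^t + C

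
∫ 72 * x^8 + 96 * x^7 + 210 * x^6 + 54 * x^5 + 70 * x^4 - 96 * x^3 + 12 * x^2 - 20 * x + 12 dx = 8*x^9 + 12*x^8 + 30*x^7 + 9*x^6 + 14*x^5 - 24*x^4 + 4*x^3 - 10*x^2 + 12*x + C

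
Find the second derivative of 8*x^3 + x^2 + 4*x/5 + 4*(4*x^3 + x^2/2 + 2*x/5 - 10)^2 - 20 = 1920*x^4 + 320*x^3 + 828*x^2/5 - 9312*x/5 - 1918/25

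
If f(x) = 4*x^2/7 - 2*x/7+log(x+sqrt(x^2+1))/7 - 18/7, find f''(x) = (32*x^6 + 32*x^5*sqrt(x^2 + 1) + 68*x^4 + 52*x^3*sqrt(x^2 + 1) + 45*x^2 + 23*x*sqrt(x^2 + 1) + 8)/(28*x^6 + 28*x^5*sqrt(x^2 + 1) + 63*x^4 + 49*x^3*sqrt(x^2 + 1) + 42*x^2 + 21*x*sqrt(x^2 + 1) + 7)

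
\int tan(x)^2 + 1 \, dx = tan(x) + C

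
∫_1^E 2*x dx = -1 + exp(2)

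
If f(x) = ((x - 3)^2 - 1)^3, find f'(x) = 6*x^5 - 90*x^4 + 528*x^3 - 1512*x^2 + 2112*x - 1152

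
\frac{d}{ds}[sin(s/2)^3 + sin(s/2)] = (2 - 3*cos(s/2)^2/2)*cos(s/2)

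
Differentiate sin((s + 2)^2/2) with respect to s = (s + 2)*cos(s^2/2 + 2*s + 2)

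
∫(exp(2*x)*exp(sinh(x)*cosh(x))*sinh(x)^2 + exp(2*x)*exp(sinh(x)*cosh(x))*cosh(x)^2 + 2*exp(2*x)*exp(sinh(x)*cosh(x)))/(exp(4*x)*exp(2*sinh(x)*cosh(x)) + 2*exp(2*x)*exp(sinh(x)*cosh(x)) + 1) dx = exp(2*x + sinh(2*x)/2)/(exp(2*x + sinh(2*x)/2) + 1) + C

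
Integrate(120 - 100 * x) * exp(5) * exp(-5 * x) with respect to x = (20*x + 7*exp(5*x - 5) - 20)*exp(5 - 5*x) + C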